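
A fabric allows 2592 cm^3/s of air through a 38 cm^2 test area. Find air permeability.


Formula: Air Permeability = Airflow / Test Area
AP = 2592 cm^3/s / 38 cm^2
AP = 68.2 cm^3/s/cm^2

68.2 cm^3/s/cm^2


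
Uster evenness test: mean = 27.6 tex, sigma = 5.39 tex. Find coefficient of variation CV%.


Formula: CV% = (standard deviation / mean) * 100
Step 1: Ratio = 5.39 / 27.6 = 0.19529
Step 2: CV% = 0.19529 * 100 = 19.529% ≈ 19.5%

19.5%


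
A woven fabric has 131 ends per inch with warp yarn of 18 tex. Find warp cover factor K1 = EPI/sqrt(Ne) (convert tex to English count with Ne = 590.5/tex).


Formula: K1 = EPI / sqrt(Ne), with Ne = 590.5 / tex_warp
Step 1: Ne = 590.5 / 18 = 32.806
Step 2: sqrt(Ne) = sqrt(32.806) = 5.7277
Step 3: K1 = 131 / 5.7277 = 22.9

22.9


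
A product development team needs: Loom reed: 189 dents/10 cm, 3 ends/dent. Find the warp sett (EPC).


Formula: EPC = (dents per 10 cm * ends per dent) / 10
Step 1: Total ends per 10 cm = 189 * 3 = 567
Step 2: EPC = 567 / 10 = 56.7 ends/cm

56.7 ends/cm


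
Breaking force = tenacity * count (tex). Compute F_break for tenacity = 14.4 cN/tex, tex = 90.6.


Formula: Breaking force = Tenacity * Linear density
F = 14.4 cN/tex * 90.6 tex
F = 1304.64 cN

1304.64 cN


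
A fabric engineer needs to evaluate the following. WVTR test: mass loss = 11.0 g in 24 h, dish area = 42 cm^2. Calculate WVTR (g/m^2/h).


Formula: WVTR = mass_loss / (area * time)
Step 1: Convert area: 42 cm^2 = 0.0042 m^2
Step 2: WVTR = 11.0 g / (0.0042 m^2 * 24 h)
Step 3: WVTR = 11.0 / 0.1008 = 109.1 g/m^2/h

109.1 g/m^2/h


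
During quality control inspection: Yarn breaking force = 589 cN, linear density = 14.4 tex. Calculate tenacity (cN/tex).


Formula: Tenacity = Breaking force / Linear density
Tenacity = 589 cN / 14.4 tex
Tenacity = 40.90 cN/tex

40.90 cN/tex


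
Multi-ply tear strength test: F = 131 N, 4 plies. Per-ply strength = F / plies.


Formula: Per-ply strength = Total force / Number of plies
Per-ply = 131 N / 4
Per-ply = 32.75 N

32.75 N


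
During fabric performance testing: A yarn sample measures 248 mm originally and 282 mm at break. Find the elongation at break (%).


Formula: Elongation (%) = ((L_break - L0) / L0) * 100
Step 1: Extension = 282 - 248 = 34 mm
Step 2: Elongation = (34 / 248) * 100
Step 3: Elongation = 0.137097 * 100 = 13.7097% ≈ 13.7%

13.7%


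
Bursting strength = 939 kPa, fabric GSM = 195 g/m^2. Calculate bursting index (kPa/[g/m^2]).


Formula: Bursting Index = Bursting Strength / Fabric GSM
BI = 939 kPa / 195 g/m^2
BI = 4.815 kPa/(g/m^2)

4.815 kPa/(g/m^2)


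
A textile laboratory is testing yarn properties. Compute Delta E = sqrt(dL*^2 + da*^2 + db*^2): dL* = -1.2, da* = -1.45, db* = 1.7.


Formula: Delta E = sqrt(dL*^2 + da*^2 + db*^2)
Step 1: dL*^2 = (-1.2)^2 = 1.44
Step 2: da*^2 = (-1.45)^2 = 2.1025
Step 3: db*^2 = 1.7^2 = 2.89
Step 4: Sum = 1.44 + 2.1025 + 2.89 = 6.4325
Step 5: Delta E = sqrt(6.4325) = 2.54

2.54 Delta E


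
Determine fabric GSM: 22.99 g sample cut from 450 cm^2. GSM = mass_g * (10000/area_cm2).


Formula: GSM = mass_g / area_m2
Step 1: Convert area: 450 cm^2 = 450 / 10000 = 0.045 m^2
Step 2: GSM = 22.99 g / 0.045 m^2 = 510.9 g/m^2

510.9 g/m^2


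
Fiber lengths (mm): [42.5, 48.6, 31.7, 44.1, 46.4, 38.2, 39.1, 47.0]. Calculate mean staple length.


Formula: Mean = sum of lengths / count
Sum = 42.5 + 48.6 + 31.7 + 44.1 + 46.4 + 38.2 + 39.1 + 47.0
Sum = 337.6 mm
Mean = 337.6 / 8 = 42.20 mm

42.20 mm


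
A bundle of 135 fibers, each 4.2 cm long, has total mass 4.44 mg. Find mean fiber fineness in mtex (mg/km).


Formula: fineness (mtex) = mass (mg) / total length (km) = (mass_mg / total_length_m) * 1000
Step 1: Convert fiber length: 4.2 cm = 0.042 m
Step 2: Total fiber length = 135 * 0.042 = 5.67 m
Step 3: Linear density = 4.44 mg / 5.67 m = 0.7831 mg/m
Step 4: fineness = 0.7831 * 1000 = 783.1 mtex

783.1 mtex


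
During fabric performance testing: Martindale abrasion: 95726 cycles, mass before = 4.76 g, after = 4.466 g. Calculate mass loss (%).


Formula: Mass loss% = ((m_before - m_after) / m_before) * 100
Step 1: Mass loss = 4.76 - 4.466 = 0.294 g
Step 2: Ratio = 0.294 / 4.76 = 0.0617647
Step 3: Mass loss% = 0.0617647 * 100 = 6.17647% ≈ 6.18%

6.18%


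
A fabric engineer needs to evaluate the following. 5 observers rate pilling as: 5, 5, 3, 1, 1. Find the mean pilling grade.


Formula: Mean = sum / count
Sum = 5 + 5 + 3 + 1 + 1 = 15
Mean = 15 / 5 = 3.0

3.0


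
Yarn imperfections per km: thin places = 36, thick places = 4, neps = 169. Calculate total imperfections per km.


Formula: Total = thin places + thick places + neps
Total = 36 + 4 + 169
Total = 209 imperfections/km

209 imperfections/km


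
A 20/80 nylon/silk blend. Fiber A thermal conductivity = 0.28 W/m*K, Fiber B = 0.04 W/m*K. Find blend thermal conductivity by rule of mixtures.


Formula: Blend property = (fraction_A * property_A) + (fraction_B * property_B)
Step 1: Contribution A = 20/100 * 0.28 W/m*K = 0.056 W/m*K
Step 2: Contribution B = 80/100 * 0.04 W/m*K = 0.032 W/m*K
Step 3: Blend thermal conductivity = 0.056 + 0.032 = 0.088 W/m*K

0.088 W/m*K


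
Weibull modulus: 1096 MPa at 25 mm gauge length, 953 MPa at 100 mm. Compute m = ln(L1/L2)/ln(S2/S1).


Formula: m = ln(L1/L2) / ln(S2/S1)
Step 1: ln(L1/L2) = ln(25/100) = -1.38629
Step 2: S2/S1 = 953/1096 = 0.86953
Step 3: ln(S2/S1) = ln(0.86953) = -0.13980
Step 4: m = -1.38629 / -0.13980 = 9.92

9.92 (Weibull m)


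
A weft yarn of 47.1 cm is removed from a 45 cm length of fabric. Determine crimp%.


Formula: Crimp% = ((L_yarn - L_fabric) / L_fabric) * 100
Step 1: Extension = 47.1 - 45 = 2.1 cm
Step 2: Crimp% = (2.1 / 45) * 100
Step 3: Crimp% = 0.046667 * 100 = 4.6667% ≈ 4.7%

4.7%


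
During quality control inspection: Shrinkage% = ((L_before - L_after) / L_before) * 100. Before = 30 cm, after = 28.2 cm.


Formula: Shrinkage% = ((L_before - L_after) / L_before) * 100
Step 1: Shrinkage = 30 - 28.2 = 1.8 cm
Step 2: Shrinkage% = (1.8 / 30) * 100
Step 3: Shrinkage% = 0.06 * 100 = 6.0%

6.0%


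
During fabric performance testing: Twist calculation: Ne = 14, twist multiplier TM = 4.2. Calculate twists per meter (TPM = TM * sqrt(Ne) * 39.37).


Formula: TPM = TM * sqrt(Ne) * 39.37
Step 1: sqrt(Ne) = sqrt(14) = 3.7417
Step 2: TM * sqrt(Ne) = 4.2 * 3.7417 = 15.7151
Step 3: TPM = 15.7151 * 39.37 = 619 twists/m

619 twists/m


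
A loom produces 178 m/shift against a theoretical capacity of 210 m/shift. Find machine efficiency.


Formula: Efficiency% = (Actual output / Theoretical output) * 100
Efficiency% = (178 / 210) * 100
Efficiency% = 0.847619 * 100 = 84.7619% ≈ 84.8%

84.8%


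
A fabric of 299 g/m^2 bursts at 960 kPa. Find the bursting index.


Formula: Bursting Index = Bursting Strength / Fabric GSM
BI = 960 kPa / 299 g/m^2
BI = 3.211 kPa/(g/m^2)

3.211 kPa/(g/m^2)


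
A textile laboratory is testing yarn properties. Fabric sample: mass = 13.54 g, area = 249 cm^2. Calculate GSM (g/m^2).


Formula: GSM = mass_g / area_m2
Step 1: Convert area: 249 cm^2 = 249 / 10000 = 0.0249 m^2
Step 2: GSM = 13.54 g / 0.0249 m^2 = 543.8 g/m^2

543.8 g/m^2


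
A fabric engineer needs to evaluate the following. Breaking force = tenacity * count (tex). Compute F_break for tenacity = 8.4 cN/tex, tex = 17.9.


Formula: Breaking force = Tenacity * Linear density
F = 8.4 cN/tex * 17.9 tex
F = 150.36 cN

150.36 cN


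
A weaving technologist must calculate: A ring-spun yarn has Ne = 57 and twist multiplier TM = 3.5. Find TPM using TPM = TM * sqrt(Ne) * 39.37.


Formula: TPM = TM * sqrt(Ne) * 39.37
Step 1: sqrt(Ne) = sqrt(57) = 7.5498
Step 2: TM * sqrt(Ne) = 3.5 * 7.5498 = 26.4243
Step 3: TPM = 26.4243 * 39.37 = 1040 twists/m

1040 twists/m


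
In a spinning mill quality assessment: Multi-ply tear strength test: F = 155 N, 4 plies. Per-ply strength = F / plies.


Formula: Per-ply strength = Total force / Number of plies
Per-ply = 155 N / 4
Per-ply = 38.75 N

38.75 N


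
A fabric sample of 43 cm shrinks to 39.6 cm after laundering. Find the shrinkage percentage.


Formula: Shrinkage% = ((L_before - L_after) / L_before) * 100
Step 1: Shrinkage = 43 - 39.6 = 3.4 cm
Step 2: Shrinkage% = (3.4 / 43) * 100
Step 3: Shrinkage% = 0.07907 * 100 = 7.907% ≈ 7.9%

7.9%


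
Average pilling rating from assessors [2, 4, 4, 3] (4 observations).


Formula: Mean = sum / count
Sum = 2 + 4 + 4 + 3 = 13
Mean = 13 / 4 = 3.3

3.3


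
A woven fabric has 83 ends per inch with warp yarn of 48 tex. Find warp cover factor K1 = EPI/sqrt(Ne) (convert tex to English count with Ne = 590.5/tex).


Formula: K1 = EPI / sqrt(Ne), with Ne = 590.5 / tex_warp
Step 1: Ne = 590.5 / 48 = 12.302
Step 2: sqrt(Ne) = sqrt(12.302) = 3.5074
Step 3: K1 = 83 / 3.5074 = 23.7

23.7


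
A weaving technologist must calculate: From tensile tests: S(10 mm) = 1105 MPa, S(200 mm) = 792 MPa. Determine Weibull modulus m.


Formula: m = ln(L1/L2) / ln(S2/S1)
Step 1: ln(L1/L2) = ln(10/200) = -2.99573
Step 2: S2/S1 = 792/1105 = 0.71674
Step 3: ln(S2/S1) = ln(0.71674) = -0.33304
Step 4: m = -2.99573 / -0.33304 = 9.00

9.00 (Weibull m)


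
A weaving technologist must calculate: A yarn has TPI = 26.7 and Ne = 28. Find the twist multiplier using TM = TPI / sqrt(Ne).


Formula: TM = TPI / sqrt(Ne)
Step 1: sqrt(Ne) = sqrt(28) = 5.2915
Step 2: TM = 26.7 / 5.2915 = 5.05

5.05 TM


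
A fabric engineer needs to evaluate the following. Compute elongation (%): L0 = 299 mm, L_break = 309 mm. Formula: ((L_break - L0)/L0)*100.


Formula: Elongation (%) = ((L_break - L0) / L0) * 100
Step 1: Extension = 309 - 299 = 10 mm
Step 2: Elongation = (10 / 299) * 100
Step 3: Elongation = 0.033445 * 100 = 3.3445% ≈ 3.3%

3.3%


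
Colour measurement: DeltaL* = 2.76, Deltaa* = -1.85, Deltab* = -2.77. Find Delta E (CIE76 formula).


Formula: Delta E = sqrt(dL*^2 + da*^2 + db*^2)
Step 1: dL*^2 = 2.76^2 = 7.6176
Step 2: da*^2 = (-1.85)^2 = 3.4225
Step 3: db*^2 = (-2.77)^2 = 7.6729
Step 4: Sum = 7.6176 + 3.4225 + 7.6729 = 18.713
Step 5: Delta E = sqrt(18.713) = 4.33

4.33 Delta E


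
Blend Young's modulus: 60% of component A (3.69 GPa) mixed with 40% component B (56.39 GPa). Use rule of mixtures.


Formula: Blend property = (fraction_A * property_A) + (fraction_B * property_B)
Step 1: Contribution A = 60/100 * 3.69 GPa = 2.214 GPa
Step 2: Contribution B = 40/100 * 56.39 GPa = 22.556 GPa
Step 3: Blend Young's modulus = 2.214 + 22.556 = 24.77 GPa

24.77 GPa


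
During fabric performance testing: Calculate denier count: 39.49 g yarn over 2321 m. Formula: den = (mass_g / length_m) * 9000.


Formula: den = (mass_g / length_m) * 9000
Substituting: den = (39.49 / 2321) * 9000
Intermediate: 39.49 / 2321 = 0.01701422 g/m
den = 0.01701422 * 9000 = 153.1 denier

153.1 denier


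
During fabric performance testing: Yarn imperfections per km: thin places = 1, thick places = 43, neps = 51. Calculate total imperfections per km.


Formula: Total = thin places + thick places + neps
Total = 1 + 43 + 51
Total = 95 imperfections/km

95 imperfections/km


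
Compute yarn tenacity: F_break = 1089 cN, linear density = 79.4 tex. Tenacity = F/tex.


Formula: Tenacity = Breaking force / Linear density
Tenacity = 1089 cN / 79.4 tex
Tenacity = 13.72 cN/tex

13.72 cN/tex


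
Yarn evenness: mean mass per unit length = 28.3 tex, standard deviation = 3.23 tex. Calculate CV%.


Formula: CV% = (standard deviation / mean) * 100
Step 1: Ratio = 3.23 / 28.3 = 0.114134
Step 2: CV% = 0.114134 * 100 = 11.4134% ≈ 11.4%

11.4%


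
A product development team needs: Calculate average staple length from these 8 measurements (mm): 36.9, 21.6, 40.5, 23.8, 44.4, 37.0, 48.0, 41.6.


Formula: Mean = sum of lengths / count
Sum = 36.9 + 21.6 + 40.5 + 23.8 + 44.4 + 37.0 + 48.0 + 41.6
Sum = 293.8 mm
Mean = 293.8 / 8 = 36.73 mm

36.73 mm


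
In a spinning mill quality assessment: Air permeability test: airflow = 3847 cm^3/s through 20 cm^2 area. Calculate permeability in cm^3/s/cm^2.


Formula: Air Permeability = Airflow / Test Area
AP = 3847 cm^3/s / 20 cm^2
AP = 192.4 cm^3/s/cm^2

192.4 cm^3/s/cm^2


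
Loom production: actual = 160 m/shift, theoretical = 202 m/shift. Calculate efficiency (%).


Formula: Efficiency% = (Actual output / Theoretical output) * 100
Efficiency% = (160 / 202) * 100
Efficiency% = 0.792079 * 100 = 79.2079% ≈ 79.2%

79.2%


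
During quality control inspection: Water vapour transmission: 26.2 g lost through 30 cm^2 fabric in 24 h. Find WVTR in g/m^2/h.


Formula: WVTR = mass_loss / (area * time)
Step 1: Convert area: 30 cm^2 = 0.003 m^2
Step 2: WVTR = 26.2 g / (0.003 m^2 * 24 h)
Step 3: WVTR = 26.2 / 0.072 = 363.9 g/m^2/h

363.9 g/m^2/h


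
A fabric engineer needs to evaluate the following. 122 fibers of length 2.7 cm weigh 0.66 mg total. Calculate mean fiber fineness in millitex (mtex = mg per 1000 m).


Formula: fineness (mtex) = mass (mg) / total length (km) = (mass_mg / total_length_m) * 1000
Step 1: Convert fiber length: 2.7 cm = 0.027 m
Step 2: Total fiber length = 122 * 0.027 = 3.294 m
Step 3: Linear density = 0.66 mg / 3.294 m = 0.2004 mg/m
Step 4: fineness = 0.2004 * 1000 = 200.4 mtex

200.4 mtex


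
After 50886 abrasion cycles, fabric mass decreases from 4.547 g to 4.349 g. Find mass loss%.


Formula: Mass loss% = ((m_before - m_after) / m_before) * 100
Step 1: Mass loss = 4.547 - 4.349 = 0.198 g
Step 2: Ratio = 0.198 / 4.547 = 0.0435452
Step 3: Mass loss% = 0.0435452 * 100 = 4.35452% ≈ 4.35%

4.35%


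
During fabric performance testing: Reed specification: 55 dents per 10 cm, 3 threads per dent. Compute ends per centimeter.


Formula: EPC = (dents per 10 cm * ends per dent) / 10
Step 1: Total ends per 10 cm = 55 * 3 = 165
Step 2: EPC = 165 / 10 = 16.5 ends/cm

16.5 ends/cm


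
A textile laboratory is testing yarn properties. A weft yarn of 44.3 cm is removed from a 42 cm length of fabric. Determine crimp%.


Formula: Crimp% = ((L_yarn - L_fabric) / L_fabric) * 100
Step 1: Extension = 44.3 - 42 = 2.3 cm
Step 2: Crimp% = (2.3 / 42) * 100
Step 3: Crimp% = 0.054762 * 100 = 5.4762% ≈ 5.5%

5.5%


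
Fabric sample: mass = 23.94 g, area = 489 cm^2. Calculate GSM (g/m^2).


Formula: GSM = mass_g / area_m2
Step 1: Convert area: 489 cm^2 = 489 / 10000 = 0.0489 m^2
Step 2: GSM = 23.94 g / 0.0489 m^2 = 489.6 g/m^2

489.6 g/m^2


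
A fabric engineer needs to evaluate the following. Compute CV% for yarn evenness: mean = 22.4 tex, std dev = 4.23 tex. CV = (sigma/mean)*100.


Formula: CV% = (standard deviation / mean) * 100
Step 1: Ratio = 4.23 / 22.4 = 0.188839
Step 2: CV% = 0.188839 * 100 = 18.8839% ≈ 18.9%

18.9%


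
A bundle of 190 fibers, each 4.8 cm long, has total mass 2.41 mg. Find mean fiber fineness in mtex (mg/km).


Formula: fineness (mtex) = mass (mg) / total length (km) = (mass_mg / total_length_m) * 1000
Step 1: Convert fiber length: 4.8 cm = 0.048 m
Step 2: Total fiber length = 190 * 0.048 = 9.12 m
Step 3: Linear density = 2.41 mg / 9.12 m = 0.2643 mg/m
Step 4: fineness = 0.2643 * 1000 = 264.3 mtex

264.3 mtex


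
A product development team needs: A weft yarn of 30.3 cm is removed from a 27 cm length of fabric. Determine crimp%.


Formula: Crimp% = ((L_yarn - L_fabric) / L_fabric) * 100
Step 1: Extension = 30.3 - 27 = 3.3 cm
Step 2: Crimp% = (3.3 / 27) * 100
Step 3: Crimp% = 0.122222 * 100 = 12.2222% ≈ 12.2%

12.2%


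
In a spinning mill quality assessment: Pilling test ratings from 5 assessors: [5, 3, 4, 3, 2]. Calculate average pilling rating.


Formula: Mean = sum / count
Sum = 5 + 3 + 4 + 3 + 2 = 17
Mean = 17 / 5 = 3.4

3.4


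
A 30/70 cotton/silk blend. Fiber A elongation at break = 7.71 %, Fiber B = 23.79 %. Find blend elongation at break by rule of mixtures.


Formula: Blend property = (fraction_A * property_A) + (fraction_B * property_B)
Step 1: Contribution A = 30/100 * 7.71 % = 2.313 %
Step 2: Contribution B = 70/100 * 23.79 % = 16.653 %
Step 3: Blend elongation at break = 2.313 + 16.653 = 18.966 %

18.966 %


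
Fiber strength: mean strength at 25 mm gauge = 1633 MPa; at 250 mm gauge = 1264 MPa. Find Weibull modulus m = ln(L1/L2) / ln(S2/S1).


Formula: m = ln(L1/L2) / ln(S2/S1)
Step 1: ln(L1/L2) = ln(25/250) = -2.30259
Step 2: S2/S1 = 1264/1633 = 0.77404
Step 3: ln(S2/S1) = ln(0.77404) = -0.25613
Step 4: m = -2.30259 / -0.25613 = 8.99

8.99 (Weibull m)


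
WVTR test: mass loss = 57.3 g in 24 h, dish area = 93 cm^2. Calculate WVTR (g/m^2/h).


Formula: WVTR = mass_loss / (area * time)
Step 1: Convert area: 93 cm^2 = 0.0093 m^2
Step 2: WVTR = 57.3 g / (0.0093 m^2 * 24 h)
Step 3: WVTR = 57.3 / 0.2232 = 256.7 g/m^2/h

256.7 g/m^2/h


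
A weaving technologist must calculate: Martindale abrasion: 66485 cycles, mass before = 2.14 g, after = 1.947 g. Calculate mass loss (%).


Formula: Mass loss% = ((m_before - m_after) / m_before) * 100
Step 1: Mass loss = 2.14 - 1.947 = 0.193 g
Step 2: Ratio = 0.193 / 2.14 = 0.0901869
Step 3: Mass loss% = 0.0901869 * 100 = 9.01869% ≈ 9.02%

9.02%


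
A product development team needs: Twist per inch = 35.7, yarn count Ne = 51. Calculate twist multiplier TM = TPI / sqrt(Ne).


Formula: TM = TPI / sqrt(Ne)
Step 1: sqrt(Ne) = sqrt(51) = 7.1414
Step 2: TM = 35.7 / 7.1414 = 5.00

5.00 TM


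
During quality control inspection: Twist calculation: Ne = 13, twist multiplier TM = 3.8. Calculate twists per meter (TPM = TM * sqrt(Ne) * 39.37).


Formula: TPM = TM * sqrt(Ne) * 39.37
Step 1: sqrt(Ne) = sqrt(13) = 3.6056
Step 2: TM * sqrt(Ne) = 3.8 * 3.6056 = 13.7013
Step 3: TPM = 13.7013 * 39.37 = 539 twists/m

539 twists/m


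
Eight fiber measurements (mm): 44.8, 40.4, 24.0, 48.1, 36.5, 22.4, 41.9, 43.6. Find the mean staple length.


Formula: Mean = sum of lengths / count
Sum = 44.8 + 40.4 + 24.0 + 48.1 + 36.5 + 22.4 + 41.9 + 43.6
Sum = 301.7 mm
Mean = 301.7 / 8 = 37.71 mm

37.71 mm


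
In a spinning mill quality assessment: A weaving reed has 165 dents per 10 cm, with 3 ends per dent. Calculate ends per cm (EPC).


Formula: EPC = (dents per 10 cm * ends per dent) / 10
Step 1: Total ends per 10 cm = 165 * 3 = 495
Step 2: EPC = 495 / 10 = 49.5 ends/cm

49.5 ends/cm


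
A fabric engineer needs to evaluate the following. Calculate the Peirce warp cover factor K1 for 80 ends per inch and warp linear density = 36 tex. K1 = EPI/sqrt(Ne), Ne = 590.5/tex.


Formula: K1 = EPI / sqrt(Ne), with Ne = 590.5 / tex_warp
Step 1: Ne = 590.5 / 36 = 16.403
Step 2: sqrt(Ne) = sqrt(16.403) = 4.0501
Step 3: K1 = 80 / 4.0501 = 19.8

19.8


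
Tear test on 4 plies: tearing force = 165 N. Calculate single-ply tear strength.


Formula: Per-ply strength = Total force / Number of plies
Per-ply = 165 N / 4
Per-ply = 41.25 N

41.25 N


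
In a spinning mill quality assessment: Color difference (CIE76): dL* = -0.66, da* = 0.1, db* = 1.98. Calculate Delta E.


Formula: Delta E = sqrt(dL*^2 + da*^2 + db*^2)
Step 1: dL*^2 = (-0.66)^2 = 0.4356
Step 2: da*^2 = 0.1^2 = 0.01
Step 3: db*^2 = 1.98^2 = 3.9204
Step 4: Sum = 0.4356 + 0.01 + 3.9204 = 4.366
Step 5: Delta E = sqrt(4.366) = 2.09

2.09 Delta E


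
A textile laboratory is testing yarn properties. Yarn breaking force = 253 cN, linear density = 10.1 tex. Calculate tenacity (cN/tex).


Formula: Tenacity = Breaking force / Linear density
Tenacity = 253 cN / 10.1 tex
Tenacity = 25.05 cN/tex

25.05 cN/tex


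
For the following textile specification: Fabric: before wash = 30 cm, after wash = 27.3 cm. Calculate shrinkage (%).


Formula: Shrinkage% = ((L_before - L_after) / L_before) * 100
Step 1: Shrinkage = 30 - 27.3 = 2.7 cm
Step 2: Shrinkage% = (2.7 / 30) * 100
Step 3: Shrinkage% = 0.09 * 100 = 9.0%

9.0%


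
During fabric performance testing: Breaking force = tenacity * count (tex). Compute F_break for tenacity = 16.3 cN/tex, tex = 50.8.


Formula: Breaking force = Tenacity * Linear density
F = 16.3 cN/tex * 50.8 tex
F = 828.04 cN

828.04 cN


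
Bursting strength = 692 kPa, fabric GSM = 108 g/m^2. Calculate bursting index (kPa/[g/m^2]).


Formula: Bursting Index = Bursting Strength / Fabric GSM
BI = 692 kPa / 108 g/m^2
BI = 6.407 kPa/(g/m^2)

6.407 kPa/(g/m^2)


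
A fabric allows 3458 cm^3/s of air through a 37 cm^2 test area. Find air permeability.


Formula: Air Permeability = Airflow / Test Area
AP = 3458 cm^3/s / 37 cm^2
AP = 93.5 cm^3/s/cm^2

93.5 cm^3/s/cm^2


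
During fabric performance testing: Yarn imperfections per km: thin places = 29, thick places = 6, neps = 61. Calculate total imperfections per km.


Formula: Total = thin places + thick places + neps
Total = 29 + 6 + 61
Total = 96 imperfections/km

96 imperfections/km


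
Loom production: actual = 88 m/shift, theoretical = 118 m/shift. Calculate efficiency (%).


Formula: Efficiency% = (Actual output / Theoretical output) * 100
Efficiency% = (88 / 118) * 100
Efficiency% = 0.745763 * 100 = 74.5763% ≈ 74.6%

74.6%


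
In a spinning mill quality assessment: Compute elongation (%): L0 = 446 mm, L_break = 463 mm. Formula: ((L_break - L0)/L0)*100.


Formula: Elongation (%) = ((L_break - L0) / L0) * 100
Step 1: Extension = 463 - 446 = 17 mm
Step 2: Elongation = (17 / 446) * 100
Step 3: Elongation = 0.038117 * 100 = 3.8117% ≈ 3.8%

3.8%


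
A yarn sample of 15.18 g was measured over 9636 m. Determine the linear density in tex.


Formula: Tex = (mass_g / length_m) * 1000
Substituting: Tex = (15.18 / 9636) * 1000
Intermediate: 15.18 / 9636 = 0.00157534 g/m
Tex = 0.00157534 * 1000 = 1.58 tex

1.58 tex


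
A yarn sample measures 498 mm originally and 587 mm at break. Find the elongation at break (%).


Formula: Elongation (%) = ((L_break - L0) / L0) * 100
Step 1: Extension = 587 - 498 = 89 mm
Step 2: Elongation = (89 / 498) * 100
Step 3: Elongation = 0.178715 * 100 = 17.8715% ≈ 17.9%

17.9%


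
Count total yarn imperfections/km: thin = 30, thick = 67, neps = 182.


Formula: Total = thin places + thick places + neps
Total = 30 + 67 + 182
Total = 279 imperfections/km

279 imperfections/km


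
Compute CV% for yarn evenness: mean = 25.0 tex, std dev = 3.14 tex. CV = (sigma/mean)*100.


Formula: CV% = (standard deviation / mean) * 100
Step 1: Ratio = 3.14 / 25.0 = 0.1256
Step 2: CV% = 0.1256 * 100 = 12.56% ≈ 12.6%

12.6%


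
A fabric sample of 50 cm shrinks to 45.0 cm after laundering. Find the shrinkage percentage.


Formula: Shrinkage% = ((L_before - L_after) / L_before) * 100
Step 1: Shrinkage = 50 - 45.0 = 5.0 cm
Step 2: Shrinkage% = (5.0 / 50) * 100
Step 3: Shrinkage% = 0.1 * 100 = 10.0%

10.0%


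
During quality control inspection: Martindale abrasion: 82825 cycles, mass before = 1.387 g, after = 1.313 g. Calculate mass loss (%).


Formula: Mass loss% = ((m_before - m_after) / m_before) * 100
Step 1: Mass loss = 1.387 - 1.313 = 0.074 g
Step 2: Ratio = 0.074 / 1.387 = 0.0533526
Step 3: Mass loss% = 0.0533526 * 100 = 5.33526% ≈ 5.34%

5.34%


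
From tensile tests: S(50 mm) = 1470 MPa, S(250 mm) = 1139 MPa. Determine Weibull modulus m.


Formula: m = ln(L1/L2) / ln(S2/S1)
Step 1: ln(L1/L2) = ln(50/250) = -1.60944
Step 2: S2/S1 = 1139/1470 = 0.77483
Step 3: ln(S2/S1) = ln(0.77483) = -0.25511
Step 4: m = -1.60944 / -0.25511 = 6.31

6.31 (Weibull m)


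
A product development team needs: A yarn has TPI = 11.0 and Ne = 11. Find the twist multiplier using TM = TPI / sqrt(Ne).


Formula: TM = TPI / sqrt(Ne)
Step 1: sqrt(Ne) = sqrt(11) = 3.3166
Step 2: TM = 11.0 / 3.3166 = 3.32

3.32 TM


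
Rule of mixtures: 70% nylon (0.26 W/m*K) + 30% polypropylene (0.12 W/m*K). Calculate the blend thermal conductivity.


Formula: Blend property = (fraction_A * property_A) + (fraction_B * property_B)
Step 1: Contribution A = 70/100 * 0.26 W/m*K = 0.182 W/m*K
Step 2: Contribution B = 30/100 * 0.12 W/m*K = 0.036 W/m*K
Step 3: Blend thermal conductivity = 0.182 + 0.036 = 0.218 W/m*K

0.218 W/m*K


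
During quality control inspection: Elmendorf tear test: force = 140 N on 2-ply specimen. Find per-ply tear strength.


Formula: Per-ply strength = Total force / Number of plies
Per-ply = 140 N / 2
Per-ply = 70 N

70 N


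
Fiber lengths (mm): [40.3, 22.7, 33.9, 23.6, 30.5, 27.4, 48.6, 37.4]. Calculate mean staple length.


Formula: Mean = sum of lengths / count
Sum = 40.3 + 22.7 + 33.9 + 23.6 + 30.5 + 27.4 + 48.6 + 37.4
Sum = 264.4 mm
Mean = 264.4 / 8 = 33.05 mm

33.05 mm


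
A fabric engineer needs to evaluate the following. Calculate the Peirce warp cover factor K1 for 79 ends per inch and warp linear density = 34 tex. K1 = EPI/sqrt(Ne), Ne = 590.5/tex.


Formula: K1 = EPI / sqrt(Ne), with Ne = 590.5 / tex_warp
Step 1: Ne = 590.5 / 34 = 17.368
Step 2: sqrt(Ne) = sqrt(17.368) = 4.1675
Step 3: K1 = 79 / 4.1675 = 19.0

19.0


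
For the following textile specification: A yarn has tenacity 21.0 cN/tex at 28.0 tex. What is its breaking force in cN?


Formula: Breaking force = Tenacity * Linear density
F = 21.0 cN/tex * 28.0 tex
F = 588.00 cN

588.00 cN


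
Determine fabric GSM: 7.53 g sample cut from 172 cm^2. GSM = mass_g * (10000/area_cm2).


Formula: GSM = mass_g / area_m2
Step 1: Convert area: 172 cm^2 = 172 / 10000 = 0.0172 m^2
Step 2: GSM = 7.53 g / 0.0172 m^2 = 437.8 g/m^2

437.8 g/m^2


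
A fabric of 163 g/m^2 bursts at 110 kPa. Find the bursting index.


Formula: Bursting Index = Bursting Strength / Fabric GSM
BI = 110 kPa / 163 g/m^2
BI = 0.675 kPa/(g/m^2)

0.675 kPa/(g/m^2)


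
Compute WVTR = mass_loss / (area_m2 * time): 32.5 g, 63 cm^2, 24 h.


Formula: WVTR = mass_loss / (area * time)
Step 1: Convert area: 63 cm^2 = 0.0063 m^2
Step 2: WVTR = 32.5 g / (0.0063 m^2 * 24 h)
Step 3: WVTR = 32.5 / 0.1512 = 214.9 g/m^2/h

214.9 g/m^2/h


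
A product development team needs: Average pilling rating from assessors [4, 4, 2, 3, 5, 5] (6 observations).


Formula: Mean = sum / count
Sum = 4 + 4 + 2 + 3 + 5 + 5 = 23
Mean = 23 / 6 = 3.8

3.8


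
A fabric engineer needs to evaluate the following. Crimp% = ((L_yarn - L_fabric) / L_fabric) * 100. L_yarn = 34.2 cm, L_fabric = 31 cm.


Formula: Crimp% = ((L_yarn - L_fabric) / L_fabric) * 100
Step 1: Extension = 34.2 - 31 = 3.2 cm
Step 2: Crimp% = (3.2 / 31) * 100
Step 3: Crimp% = 0.103226 * 100 = 10.3226% ≈ 10.3%

10.3%


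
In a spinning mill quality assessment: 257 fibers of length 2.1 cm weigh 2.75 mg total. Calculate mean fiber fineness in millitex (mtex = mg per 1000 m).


Formula: fineness (mtex) = mass (mg) / total length (km) = (mass_mg / total_length_m) * 1000
Step 1: Convert fiber length: 2.1 cm = 0.021 m
Step 2: Total fiber length = 257 * 0.021 = 5.397 m
Step 3: Linear density = 2.75 mg / 5.397 m = 0.5095 mg/m
Step 4: fineness = 0.5095 * 1000 = 509.5 mtex

509.5 mtex


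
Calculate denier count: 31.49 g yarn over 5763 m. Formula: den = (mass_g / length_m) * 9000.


Formula: den = (mass_g / length_m) * 9000
Substituting: den = (31.49 / 5763) * 9000
Intermediate: 31.49 / 5763 = 0.00546417 g/m
den = 0.00546417 * 9000 = 49.2 denier

49.2 denier


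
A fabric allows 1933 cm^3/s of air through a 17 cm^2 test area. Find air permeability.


Formula: Air Permeability = Airflow / Test Area
AP = 1933 cm^3/s / 17 cm^2
AP = 113.7 cm^3/s/cm^2

113.7 cm^3/s/cm^2


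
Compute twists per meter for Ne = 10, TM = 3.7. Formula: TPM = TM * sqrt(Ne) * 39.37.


Formula: TPM = TM * sqrt(Ne) * 39.37
Step 1: sqrt(Ne) = sqrt(10) = 3.1623
Step 2: TM * sqrt(Ne) = 3.7 * 3.1623 = 11.7005
Step 3: TPM = 11.7005 * 39.37 = 461 twists/m

461 twists/m


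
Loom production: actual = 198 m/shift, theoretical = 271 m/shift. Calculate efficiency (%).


Formula: Efficiency% = (Actual output / Theoretical output) * 100
Efficiency% = (198 / 271) * 100
Efficiency% = 0.730627 * 100 = 73.0627% ≈ 73.1%

73.1%


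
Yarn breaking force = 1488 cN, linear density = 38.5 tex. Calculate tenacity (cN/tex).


Formula: Tenacity = Breaking force / Linear density
Tenacity = 1488 cN / 38.5 tex
Tenacity = 38.65 cN/tex

38.65 cN/tex


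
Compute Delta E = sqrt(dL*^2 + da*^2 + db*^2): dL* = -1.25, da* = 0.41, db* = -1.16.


Formula: Delta E = sqrt(dL*^2 + da*^2 + db*^2)
Step 1: dL*^2 = (-1.25)^2 = 1.5625
Step 2: da*^2 = 0.41^2 = 0.1681
Step 3: db*^2 = (-1.16)^2 = 1.3456
Step 4: Sum = 1.5625 + 0.1681 + 1.3456 = 3.0762
Step 5: Delta E = sqrt(3.0762) = 1.75

1.75 Delta E


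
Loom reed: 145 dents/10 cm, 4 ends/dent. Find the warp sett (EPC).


Formula: EPC = (dents per 10 cm * ends per dent) / 10
Step 1: Total ends per 10 cm = 145 * 4 = 580
Step 2: EPC = 580 / 10 = 58.0 ends/cm

58.0 ends/cm


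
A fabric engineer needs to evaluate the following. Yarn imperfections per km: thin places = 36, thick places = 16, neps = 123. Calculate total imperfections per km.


Formula: Total = thin places + thick places + neps
Total = 36 + 16 + 123
Total = 175 imperfections/km

175 imperfections/km


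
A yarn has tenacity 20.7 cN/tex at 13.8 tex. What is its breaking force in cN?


Formula: Breaking force = Tenacity * Linear density
F = 20.7 cN/tex * 13.8 tex
F = 285.66 cN

285.66 cN


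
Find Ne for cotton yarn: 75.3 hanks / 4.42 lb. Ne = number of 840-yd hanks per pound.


Formula: Ne = hanks / mass_lb
Substituting: Ne = 75.3 / 4.42
Ne = 17.0

17.0 Ne


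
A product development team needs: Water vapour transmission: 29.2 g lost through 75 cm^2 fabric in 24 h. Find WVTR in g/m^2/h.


Formula: WVTR = mass_loss / (area * time)
Step 1: Convert area: 75 cm^2 = 0.0075 m^2
Step 2: WVTR = 29.2 g / (0.0075 m^2 * 24 h)
Step 3: WVTR = 29.2 / 0.18 = 162.2 g/m^2/h

162.2 g/m^2/h


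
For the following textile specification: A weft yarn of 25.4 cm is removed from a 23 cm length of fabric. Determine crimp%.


Formula: Crimp% = ((L_yarn - L_fabric) / L_fabric) * 100
Step 1: Extension = 25.4 - 23 = 2.4 cm
Step 2: Crimp% = (2.4 / 23) * 100
Step 3: Crimp% = 0.104348 * 100 = 10.4348% ≈ 10.4%

10.4%


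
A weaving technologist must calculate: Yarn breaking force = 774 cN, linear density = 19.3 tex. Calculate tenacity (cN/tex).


Formula: Tenacity = Breaking force / Linear density
Tenacity = 774 cN / 19.3 tex
Tenacity = 40.10 cN/tex

40.10 cN/tex


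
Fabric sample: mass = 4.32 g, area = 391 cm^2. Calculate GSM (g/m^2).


Formula: GSM = mass_g / area_m2
Step 1: Convert area: 391 cm^2 = 391 / 10000 = 0.0391 m^2
Step 2: GSM = 4.32 g / 0.0391 m^2 = 110.5 g/m^2

110.5 g/m^2


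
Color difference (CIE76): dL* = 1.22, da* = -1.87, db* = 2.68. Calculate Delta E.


Formula: Delta E = sqrt(dL*^2 + da*^2 + db*^2)
Step 1: dL*^2 = 1.22^2 = 1.4884
Step 2: da*^2 = (-1.87)^2 = 3.4969
Step 3: db*^2 = 2.68^2 = 7.1824
Step 4: Sum = 1.4884 + 3.4969 + 7.1824 = 12.1677
Step 5: Delta E = sqrt(12.1677) = 3.49

3.49 Delta E


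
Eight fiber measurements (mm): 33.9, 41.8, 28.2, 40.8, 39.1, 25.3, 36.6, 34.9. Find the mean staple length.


Formula: Mean = sum of lengths / count
Sum = 33.9 + 41.8 + 28.2 + 40.8 + 39.1 + 25.3 + 36.6 + 34.9
Sum = 280.6 mm
Mean = 280.6 / 8 = 35.08 mm

35.08 mm


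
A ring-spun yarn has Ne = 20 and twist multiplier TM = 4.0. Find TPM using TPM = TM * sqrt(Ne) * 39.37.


Formula: TPM = TM * sqrt(Ne) * 39.37
Step 1: sqrt(Ne) = sqrt(20) = 4.4721
Step 2: TM * sqrt(Ne) = 4.0 * 4.4721 = 17.8884
Step 3: TPM = 17.8884 * 39.37 = 704 twists/m

704 twists/m


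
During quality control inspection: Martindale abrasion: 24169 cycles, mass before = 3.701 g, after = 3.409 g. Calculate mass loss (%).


Formula: Mass loss% = ((m_before - m_after) / m_before) * 100
Step 1: Mass loss = 3.701 - 3.409 = 0.292 g
Step 2: Ratio = 0.292 / 3.701 = 0.0788976
Step 3: Mass loss% = 0.0788976 * 100 = 7.88976% ≈ 7.89%

7.89%


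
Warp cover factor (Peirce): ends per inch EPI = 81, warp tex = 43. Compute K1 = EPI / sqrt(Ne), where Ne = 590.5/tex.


Formula: K1 = EPI / sqrt(Ne), with Ne = 590.5 / tex_warp
Step 1: Ne = 590.5 / 43 = 13.733
Step 2: sqrt(Ne) = sqrt(13.733) = 3.7058
Step 3: K1 = 81 / 3.7058 = 21.9

21.9


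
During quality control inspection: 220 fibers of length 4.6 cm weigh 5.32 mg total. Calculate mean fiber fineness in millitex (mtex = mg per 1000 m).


Formula: fineness (mtex) = mass (mg) / total length (km) = (mass_mg / total_length_m) * 1000
Step 1: Convert fiber length: 4.6 cm = 0.046 m
Step 2: Total fiber length = 220 * 0.046 = 10.12 m
Step 3: Linear density = 5.32 mg / 10.12 m = 0.5257 mg/m
Step 4: fineness = 0.5257 * 1000 = 525.7 mtex

525.7 mtex


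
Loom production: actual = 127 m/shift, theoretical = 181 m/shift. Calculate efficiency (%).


Formula: Efficiency% = (Actual output / Theoretical output) * 100
Efficiency% = (127 / 181) * 100
Efficiency% = 0.701657 * 100 = 70.1657% ≈ 70.2%

70.2%


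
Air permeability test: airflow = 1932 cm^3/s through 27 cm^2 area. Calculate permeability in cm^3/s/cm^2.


Formula: Air Permeability = Airflow / Test Area
AP = 1932 cm^3/s / 27 cm^2
AP = 71.6 cm^3/s/cm^2

71.6 cm^3/s/cm^2


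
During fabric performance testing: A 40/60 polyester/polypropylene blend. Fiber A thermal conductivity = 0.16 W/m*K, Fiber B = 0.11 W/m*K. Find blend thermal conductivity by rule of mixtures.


Formula: Blend property = (fraction_A * property_A) + (fraction_B * property_B)
Step 1: Contribution A = 40/100 * 0.16 W/m*K = 0.064 W/m*K
Step 2: Contribution B = 60/100 * 0.11 W/m*K = 0.066 W/m*K
Step 3: Blend thermal conductivity = 0.064 + 0.066 = 0.13 W/m*K

0.13 W/m*K


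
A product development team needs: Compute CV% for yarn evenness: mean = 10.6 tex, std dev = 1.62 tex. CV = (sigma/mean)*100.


Formula: CV% = (standard deviation / mean) * 100
Step 1: Ratio = 1.62 / 10.6 = 0.15283
Step 2: CV% = 0.15283 * 100 = 15.283% ≈ 15.3%

15.3%


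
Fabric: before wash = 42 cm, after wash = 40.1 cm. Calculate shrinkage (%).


Formula: Shrinkage% = ((L_before - L_after) / L_before) * 100
Step 1: Shrinkage = 42 - 40.1 = 1.9 cm
Step 2: Shrinkage% = (1.9 / 42) * 100
Step 3: Shrinkage% = 0.045238 * 100 = 4.5238% ≈ 4.5%

4.5%


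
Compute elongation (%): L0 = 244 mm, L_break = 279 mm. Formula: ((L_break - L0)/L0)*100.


Formula: Elongation (%) = ((L_break - L0) / L0) * 100
Step 1: Extension = 279 - 244 = 35 mm
Step 2: Elongation = (35 / 244) * 100
Step 3: Elongation = 0.143443 * 100 = 14.3443% ≈ 14.3%

14.3%


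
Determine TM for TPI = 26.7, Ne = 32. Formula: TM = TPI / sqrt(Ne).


Formula: TM = TPI / sqrt(Ne)
Step 1: sqrt(Ne) = sqrt(32) = 5.6569
Step 2: TM = 26.7 / 5.6569 = 4.72

4.72 TM


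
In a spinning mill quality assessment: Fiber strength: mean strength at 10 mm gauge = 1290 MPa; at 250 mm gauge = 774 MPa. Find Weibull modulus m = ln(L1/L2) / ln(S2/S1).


Formula: m = ln(L1/L2) / ln(S2/S1)
Step 1: ln(L1/L2) = ln(10/250) = -3.21888
Step 2: S2/S1 = 774/1290 = 0.6
Step 3: ln(S2/S1) = ln(0.6) = -0.51083
Step 4: m = -3.21888 / -0.51083 = 6.30

6.30 (Weibull m)


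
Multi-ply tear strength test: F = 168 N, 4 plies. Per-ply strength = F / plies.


Formula: Per-ply strength = Total force / Number of plies
Per-ply = 168 N / 4
Per-ply = 42 N

42 N


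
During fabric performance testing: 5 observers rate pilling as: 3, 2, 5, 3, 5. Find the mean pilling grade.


Formula: Mean = sum / count
Sum = 3 + 2 + 5 + 3 + 5 = 18
Mean = 18 / 5 = 3.6

3.6


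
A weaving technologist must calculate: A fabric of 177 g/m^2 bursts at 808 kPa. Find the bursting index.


Formula: Bursting Index = Bursting Strength / Fabric GSM
BI = 808 kPa / 177 g/m^2
BI = 4.565 kPa/(g/m^2)

4.565 kPa/(g/m^2)


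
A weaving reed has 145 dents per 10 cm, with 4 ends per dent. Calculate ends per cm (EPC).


Formula: EPC = (dents per 10 cm * ends per dent) / 10
Step 1: Total ends per 10 cm = 145 * 4 = 580
Step 2: EPC = 580 / 10 = 58.0 ends/cm

58.0 ends/cm


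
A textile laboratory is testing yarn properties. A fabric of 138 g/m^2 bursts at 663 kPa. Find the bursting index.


Formula: Bursting Index = Bursting Strength / Fabric GSM
BI = 663 kPa / 138 g/m^2
BI = 4.804 kPa/(g/m^2)

4.804 kPa/(g/m^2)


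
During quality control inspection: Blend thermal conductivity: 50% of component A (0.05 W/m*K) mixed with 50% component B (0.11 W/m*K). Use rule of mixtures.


Formula: Blend property = (fraction_A * property_A) + (fraction_B * property_B)
Step 1: Contribution A = 50/100 * 0.05 W/m*K = 0.025 W/m*K
Step 2: Contribution B = 50/100 * 0.11 W/m*K = 0.055 W/m*K
Step 3: Blend thermal conductivity = 0.025 + 0.055 = 0.08 W/m*K

0.08 W/m*K


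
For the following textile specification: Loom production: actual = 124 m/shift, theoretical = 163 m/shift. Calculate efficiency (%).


Formula: Efficiency% = (Actual output / Theoretical output) * 100
Efficiency% = (124 / 163) * 100
Efficiency% = 0.760736 * 100 = 76.0736% ≈ 76.1%

76.1%


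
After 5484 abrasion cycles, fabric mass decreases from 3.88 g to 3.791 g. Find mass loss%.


Formula: Mass loss% = ((m_before - m_after) / m_before) * 100
Step 1: Mass loss = 3.88 - 3.791 = 0.089 g
Step 2: Ratio = 0.089 / 3.88 = 0.0229381
Step 3: Mass loss% = 0.0229381 * 100 = 2.29381% ≈ 2.29%

2.29%


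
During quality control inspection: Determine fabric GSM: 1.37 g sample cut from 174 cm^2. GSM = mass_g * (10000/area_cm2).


Formula: GSM = mass_g / area_m2
Step 1: Convert area: 174 cm^2 = 174 / 10000 = 0.0174 m^2
Step 2: GSM = 1.37 g / 0.0174 m^2 = 78.7 g/m^2

78.7 g/m^2


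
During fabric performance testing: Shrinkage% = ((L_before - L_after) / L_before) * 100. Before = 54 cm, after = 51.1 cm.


Formula: Shrinkage% = ((L_before - L_after) / L_before) * 100
Step 1: Shrinkage = 54 - 51.1 = 2.9 cm
Step 2: Shrinkage% = (2.9 / 54) * 100
Step 3: Shrinkage% = 0.053704 * 100 = 5.3704% ≈ 5.4%

5.4%


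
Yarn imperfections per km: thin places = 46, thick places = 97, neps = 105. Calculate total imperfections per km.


Formula: Total = thin places + thick places + neps
Total = 46 + 97 + 105
Total = 248 imperfections/km

248 imperfections/km


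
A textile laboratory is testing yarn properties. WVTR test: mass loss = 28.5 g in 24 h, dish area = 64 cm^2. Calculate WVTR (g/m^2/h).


Formula: WVTR = mass_loss / (area * time)
Step 1: Convert area: 64 cm^2 = 0.0064 m^2
Step 2: WVTR = 28.5 g / (0.0064 m^2 * 24 h)
Step 3: WVTR = 28.5 / 0.1536 = 185.5 g/m^2/h

185.5 g/m^2/h


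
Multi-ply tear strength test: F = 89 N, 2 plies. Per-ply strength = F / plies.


Formula: Per-ply strength = Total force / Number of plies
Per-ply = 89 N / 2
Per-ply = 44.5 N

44.5 N


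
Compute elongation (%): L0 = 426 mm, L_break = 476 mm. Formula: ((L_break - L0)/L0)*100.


Formula: Elongation (%) = ((L_break - L0) / L0) * 100
Step 1: Extension = 476 - 426 = 50 mm
Step 2: Elongation = (50 / 426) * 100
Step 3: Elongation = 0.117371 * 100 = 11.7371% ≈ 11.7%

11.7%


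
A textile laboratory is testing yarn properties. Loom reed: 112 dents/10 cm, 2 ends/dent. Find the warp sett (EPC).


Formula: EPC = (dents per 10 cm * ends per dent) / 10
Step 1: Total ends per 10 cm = 112 * 2 = 224
Step 2: EPC = 224 / 10 = 22.4 ends/cm

22.4 ends/cm


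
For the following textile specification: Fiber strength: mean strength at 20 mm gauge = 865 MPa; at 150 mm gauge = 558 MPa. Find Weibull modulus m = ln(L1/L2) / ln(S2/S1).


Formula: m = ln(L1/L2) / ln(S2/S1)
Step 1: ln(L1/L2) = ln(20/150) = -2.01490
Step 2: S2/S1 = 558/865 = 0.64509
Step 3: ln(S2/S1) = ln(0.64509) = -0.43837
Step 4: m = -2.01490 / -0.43837 = 4.60

4.60 (Weibull m)


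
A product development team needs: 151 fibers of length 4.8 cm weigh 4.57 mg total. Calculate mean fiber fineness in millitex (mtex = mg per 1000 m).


Formula: fineness (mtex) = mass (mg) / total length (km) = (mass_mg / total_length_m) * 1000
Step 1: Convert fiber length: 4.8 cm = 0.048 m
Step 2: Total fiber length = 151 * 0.048 = 7.248 m
Step 3: Linear density = 4.57 mg / 7.248 m = 0.6305 mg/m
Step 4: fineness = 0.6305 * 1000 = 630.5 mtex

630.5 mtex
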